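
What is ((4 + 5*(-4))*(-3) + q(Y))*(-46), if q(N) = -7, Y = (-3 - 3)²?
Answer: -1886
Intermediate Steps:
Y = 36 (Y = (-6)² = 36)
((4 + 5*(-4))*(-3) + q(Y))*(-46) = ((4 + 5*(-4))*(-3) - 7)*(-46) = ((4 - 20)*(-3) - 7)*(-46) = (-16*(-3) - 7)*(-46) = (48 - 7)*(-46) = 41*(-46) = -1886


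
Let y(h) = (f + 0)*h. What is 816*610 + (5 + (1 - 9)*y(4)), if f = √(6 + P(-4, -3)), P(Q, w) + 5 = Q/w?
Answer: 497765 - 32*√21/3 ≈ 4.9772e+5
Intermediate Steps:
P(Q, w) = -5 + Q/w
f = √21/3 (f = √(6 + (-5 - 4/(-3))) = √(6 + (-5 - 4*(-⅓))) = √(6 + (-5 + 4/3)) = √(6 - 11/3) = √(7/3) = √21/3 ≈ 1.5275)
y(h) = h*√21/3 (y(h) = (√21/3 + 0)*h = (√21/3)*h = h*√21/3)
816*610 + (5 + (1 - 9)*y(4)) = 816*610 + (5 + (1 - 9)*((⅓)*4*√21)) = 497760 + (5 - 32*√21/3) = 497765 - 32*√21/3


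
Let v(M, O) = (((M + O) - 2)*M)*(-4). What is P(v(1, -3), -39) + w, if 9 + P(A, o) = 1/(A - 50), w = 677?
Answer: 22711/34 ≈ 667.97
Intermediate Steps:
v(M, O) = -4*M*(-2 + M + O) (v(M, O) = ((-2 + M + O)*M)*(-4) = (M*(-2 + M + O))*(-4) = -4*M*(-2 + M + O))
P(A, o) = -9 + 1/(-50 + A) (P(A, o) = -9 + 1/(A - 50) = -9 + 1/(-50 + A))
P(v(1, -3), -39) + w = (451 - 36*(2 - 1*1 - 1*(-3)))/(-50 + 4*1*(2 - 1*1 - 1*(-3))) + 677 = (451 - 36*(2 - 1 + 3))/(-50 + 4*1*(2 - 1 + 3)) + 677 = (451 - 36*4)/(-50 + 4*1*4) + 677 = (451 - 9*16)/(-50 + 16) + 677 = (451 - 144)/(-34) + 677 = -1/34*307 + 677 = -307/34 + 677 = 22711/34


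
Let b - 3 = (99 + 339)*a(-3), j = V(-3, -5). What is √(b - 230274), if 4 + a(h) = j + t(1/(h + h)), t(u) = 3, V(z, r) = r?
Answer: I*√232899 ≈ 482.6*I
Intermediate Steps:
j = -5
a(h) = -6 (a(h) = -4 + (-5 + 3) = -4 - 2 = -6)
b = -2625 (b = 3 + (99 + 339)*(-6) = 3 + 438*(-6) = 3 - 2628 = -2625)
√(b - 230274) = √(-2625 - 230274) = √(-232899) = I*√232899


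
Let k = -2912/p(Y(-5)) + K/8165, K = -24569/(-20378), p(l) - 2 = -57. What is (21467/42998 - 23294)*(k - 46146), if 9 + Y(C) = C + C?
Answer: 16898919379323408961597/15739418501972 ≈ 1.0737e+9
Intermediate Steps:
Y(C) = -9 + 2*C (Y(C) = -9 + (C + C) = -9 + 2*C)
p(l) = -55 (p(l) = 2 - 57 = -55)
K = 24569/20378 (K = -24569*(-1/20378) = 24569/20378 ≈ 1.2057)
k = 96903692147/1830250070 (k = -2912/(-55) + (24569/20378)/8165 = -2912*(-1/55) + (24569/20378)*(1/8165) = 2912/55 + 24569/166386370 = 96903692147/1830250070 ≈ 52.946)
(21467/42998 - 23294)*(k - 46146) = (21467/42998 - 23294)*(96903692147/1830250070 - 46146) = (21467*(1/42998) - 23294)*(-84361816038073/1830250070) = (21467/42998 - 23294)*(-84361816038073/1830250070) = -1001573945/42998*(-84361816038073/1830250070) = 16898919379323408961597/15739418501972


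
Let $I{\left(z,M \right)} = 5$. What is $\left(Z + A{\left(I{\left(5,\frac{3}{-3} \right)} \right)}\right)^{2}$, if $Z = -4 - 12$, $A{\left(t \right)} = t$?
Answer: $121$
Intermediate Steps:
$Z = -16$ ($Z = -4 - 12 = -16$)
$\left(Z + A{\left(I{\left(5,\frac{3}{-3} \right)} \right)}\right)^{2} = \left(-16 + 5\right)^{2} = \left(-11\right)^{2} = 121$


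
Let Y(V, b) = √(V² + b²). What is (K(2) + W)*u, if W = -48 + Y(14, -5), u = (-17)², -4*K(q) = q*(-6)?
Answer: -13005 + 289*√221 ≈ -8708.7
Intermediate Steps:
K(q) = 3*q/2 (K(q) = -q*(-6)/4 = -(-3)*q/2 = 3*q/2)
u = 289
W = -48 + √221 (W = -48 + √(14² + (-5)²) = -48 + √(196 + 25) = -48 + √221 ≈ -33.134)
(K(2) + W)*u = ((3/2)*2 + (-48 + √221))*289 = (3 + (-48 + √221))*289 = (-45 + √221)*289 = -13005 + 289*√221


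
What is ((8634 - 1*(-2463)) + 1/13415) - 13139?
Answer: -27393429/13415 ≈ -2042.0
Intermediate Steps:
((8634 - 1*(-2463)) + 1/13415) - 13139 = ((8634 + 2463) + 1/13415) - 13139 = (11097 + 1/13415) - 13139 = 148866256/13415 - 13139 = -27393429/13415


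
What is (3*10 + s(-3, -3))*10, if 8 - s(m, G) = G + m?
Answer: 440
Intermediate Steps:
s(m, G) = 8 - G - m (s(m, G) = 8 - (G + m) = 8 + (-G - m) = 8 - G - m)
(3*10 + s(-3, -3))*10 = (3*10 + (8 - 1*(-3) - 1*(-3)))*10 = (30 + (8 + 3 + 3))*10 = (30 + 14)*10 = 44*10 = 440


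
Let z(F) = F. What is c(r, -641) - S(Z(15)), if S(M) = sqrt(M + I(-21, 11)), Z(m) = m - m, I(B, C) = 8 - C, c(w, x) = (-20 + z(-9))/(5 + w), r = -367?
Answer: 29/362 - I*sqrt(3) ≈ 0.080111 - 1.732*I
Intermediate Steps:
c(w, x) = -29/(5 + w) (c(w, x) = (-20 - 9)/(5 + w) = -29/(5 + w))
Z(m) = 0
S(M) = sqrt(-3 + M) (S(M) = sqrt(M + (8 - 1*11)) = sqrt(M + (8 - 11)) = sqrt(M - 3) = sqrt(-3 + M))
c(r, -641) - S(Z(15)) = -29/(5 - 367) - sqrt(-3 + 0) = -29/(-362) - sqrt(-3) = -29*(-1/362) - I*sqrt(3) = 29/362 - I*sqrt(3)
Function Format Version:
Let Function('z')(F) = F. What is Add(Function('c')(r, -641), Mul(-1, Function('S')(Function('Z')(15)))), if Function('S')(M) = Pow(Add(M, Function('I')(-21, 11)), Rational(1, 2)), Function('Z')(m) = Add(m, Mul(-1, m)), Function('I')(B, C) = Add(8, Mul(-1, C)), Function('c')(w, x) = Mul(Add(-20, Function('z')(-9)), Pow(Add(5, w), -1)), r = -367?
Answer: Add(Rational(29, 362), Mul(-1, I, Pow(3, Rational(1, 2)))) ≈ Add(0.080111, Mul(-1.7320, I))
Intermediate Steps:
Function('c')(w, x) = Mul(-29, Pow(Add(5, w), -1)) (Function('c')(w, x) = Mul(Add(-20, -9), Pow(Add(5, w), -1)) = Mul(-29, Pow(Add(5, w), -1)))
Function('Z')(m) = 0
Function('S')(M) = Pow(Add(-3, M), Rational(1, 2)) (Function('S')(M) = Pow(Add(M, Add(8, Mul(-1, 11))), Rational(1, 2)) = Pow(Add(M, Add(8, -11)), Rational(1, 2)) = Pow(Add(M, -3), Rational(1, 2)) = Pow(Add(-3, M), Rational(1, 2)))
Add(Function('c')(r, -641), Mul(-1, Function('S')(Function('Z')(15)))) = Add(Mul(-29, Pow(Add(5, -367), -1)), Mul(-1, Pow(Add(-3, 0), Rational(1, 2)))) = Add(Mul(-29, Pow(-362, -1)), Mul(-1, Pow(-3, Rational(1, 2)))) = Add(Mul(-29, Rational(-1, 362)), Mul(-1, Mul(I, Pow(3, Rational(1, 2))))) = Add(Rational(29, 362), Mul(-1, I, Pow(3, Rational(1, 2))))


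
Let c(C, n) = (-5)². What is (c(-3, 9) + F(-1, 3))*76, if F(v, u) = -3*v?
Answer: 2128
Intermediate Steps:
c(C, n) = 25
(c(-3, 9) + F(-1, 3))*76 = (25 - 3*(-1))*76 = (25 + 3)*76 = 28*76 = 2128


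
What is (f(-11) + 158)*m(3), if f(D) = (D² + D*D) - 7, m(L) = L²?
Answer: 3537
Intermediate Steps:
f(D) = -7 + 2*D² (f(D) = (D² + D²) - 7 = 2*D² - 7 = -7 + 2*D²)
(f(-11) + 158)*m(3) = ((-7 + 2*(-11)²) + 158)*3² = ((-7 + 2*121) + 158)*9 = ((-7 + 242) + 158)*9 = (235 + 158)*9 = 393*9 = 3537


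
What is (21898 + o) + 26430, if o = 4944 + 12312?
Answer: 65584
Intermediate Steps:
o = 17256
(21898 + o) + 26430 = (21898 + 17256) + 26430 = 39154 + 26430 = 65584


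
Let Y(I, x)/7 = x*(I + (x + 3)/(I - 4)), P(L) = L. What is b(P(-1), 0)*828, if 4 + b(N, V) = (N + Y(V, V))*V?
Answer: -3312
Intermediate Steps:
Y(I, x) = 7*x*(I + (3 + x)/(-4 + I)) (Y(I, x) = 7*(x*(I + (x + 3)/(I - 4))) = 7*(x*(I + (3 + x)/(-4 + I))) = 7*x*(I + (3 + x)/(-4 + I)))
b(N, V) = -4 + V*(N + 7*V*(3 + V**2 - 3*V)/(-4 + V)) (b(N, V) = -4 + (N + 7*V*(3 + V + V**2 - 4*V)/(-4 + V))*V = -4 + (N + 7*V*(3 + V**2 - 3*V)/(-4 + V))*V = -4 + V*(N + 7*V*(3 + V**2 - 3*V)/(-4 + V)))
b(P(-1), 0)*828 = (((-4 + 0)*(-4 - 1*0) + 7*0**2*(3 + 0**2 - 3*0))/(-4 + 0))*828 = ((-4*(-4 + 0) + 7*0*(3 + 0 + 0))/(-4))*828 = -(-4*(-4) + 7*0*3)/4*828 = -(16 + 0)/4*828 = -1/4*16*828 = -4*828 = -3312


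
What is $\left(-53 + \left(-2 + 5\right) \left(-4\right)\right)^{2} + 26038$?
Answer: $30263$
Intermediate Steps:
$\left(-53 + \left(-2 + 5\right) \left(-4\right)\right)^{2} + 26038 = \left(-53 + 3 \left(-4\right)\right)^{2} + 26038 = \left(-53 - 12\right)^{2} + 26038 = \left(-65\right)^{2} + 26038 = 4225 + 26038 = 30263$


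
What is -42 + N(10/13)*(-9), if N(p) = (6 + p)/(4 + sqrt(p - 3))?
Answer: 6*(-7*sqrt(377) + 496*I)/(sqrt(377) - 52*I) ≈ -55.367 + 4.9912*I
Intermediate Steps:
N(p) = (6 + p)/(4 + sqrt(-3 + p))
-42 + N(10/13)*(-9) = -42 + ((6 + 10/13)/(4 + sqrt(-3 + 10/13)))*(-9) = -42 + ((88/13)/(4 + sqrt(-29/13)))*(-9) = -42 + ((88/13)/(4 + I*sqrt(377)/13))*(-9) = -42 + (88/(13*(4 + I*sqrt(377)/13)))*(-9) = -42 - 792/(13*(4 + I*sqrt(377)/13))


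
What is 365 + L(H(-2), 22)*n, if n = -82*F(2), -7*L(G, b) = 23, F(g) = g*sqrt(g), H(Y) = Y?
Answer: 365 + 3772*sqrt(2)/7 ≈ 1127.1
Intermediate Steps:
F(g) = g**(3/2)
L(G, b) = -23/7 (L(G, b) = -1/7*23 = -23/7)
n = -164*sqrt(2) ≈ -231.93
365 + L(H(-2), 22)*n = 365 - (-3772)*sqrt(2)/7 = 365 + 3772*sqrt(2)/7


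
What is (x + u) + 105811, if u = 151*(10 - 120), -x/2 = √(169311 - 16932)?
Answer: 89201 - 6*√16931 ≈ 88420.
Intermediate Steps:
x = -6*√16931 (x = -2*√(169311 - 16932) = -6*√16931 ≈ -780.71)
u = -16610 (u = 151*(-110) = -16610)
(x + u) + 105811 = (-6*√16931 - 16610) + 105811 = (-16610 - 6*√16931) + 105811 = 89201 - 6*√16931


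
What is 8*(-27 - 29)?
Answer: -448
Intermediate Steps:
8*(-27 - 29) = 8*(-56) = -448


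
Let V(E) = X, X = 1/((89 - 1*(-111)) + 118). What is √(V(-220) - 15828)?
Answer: I*√1600590354/318 ≈ 125.81*I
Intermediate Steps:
X = 1/318 (X = 1/((89 + 111) + 118) = 1/(200 + 118) = 1/318 ≈ 0.0031447)
V(E) = 1/318
√(V(-220) - 15828) = √(1/318 - 15828) = √(-5033303/318) = I*√1600590354/318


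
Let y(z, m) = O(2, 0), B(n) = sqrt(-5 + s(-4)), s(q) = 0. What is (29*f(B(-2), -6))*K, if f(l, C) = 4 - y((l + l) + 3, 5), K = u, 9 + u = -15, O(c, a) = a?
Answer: -2784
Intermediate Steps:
u = -24 (u = -9 - 15 = -24)
K = -24
B(n) = I*sqrt(5) (B(n) = sqrt(-5 + 0) = sqrt(-5) = I*sqrt(5))
y(z, m) = 0
f(l, C) = 4 (f(l, C) = 4 - 1*0 = 4 + 0 = 4)
(29*f(B(-2), -6))*K = (29*4)*(-24) = 116*(-24) = -2784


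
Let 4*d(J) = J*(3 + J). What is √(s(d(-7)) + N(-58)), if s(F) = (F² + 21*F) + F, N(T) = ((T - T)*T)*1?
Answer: √203 ≈ 14.248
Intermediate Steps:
d(J) = J*(3 + J)/4 (d(J) = (J*(3 + J))/4 = J*(3 + J)/4)
N(T) = 0 (N(T) = (0*T)*1 = 0*1 = 0)
s(F) = F² + 22*F
√(s(d(-7)) + N(-58)) = √(((¼)*(-7)*(3 - 7))*(22 + (¼)*(-7)*(3 - 7)) + 0) = √(((¼)*(-7)*(-4))*(22 + (¼)*(-7)*(-4)) + 0) = √(7*(22 + 7) + 0) = √(7*29 + 0) = √(203 + 0) = √203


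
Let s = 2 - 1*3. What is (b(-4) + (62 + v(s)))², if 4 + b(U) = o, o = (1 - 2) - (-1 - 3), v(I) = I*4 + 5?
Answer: 3844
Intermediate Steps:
s = -1 (s = 2 - 3 = -1)
v(I) = 5 + 4*I (v(I) = 4*I + 5 = 5 + 4*I)
o = 3 (o = -1 - 1*(-4) = -1 + 4 = 3)
b(U) = -1 (b(U) = -4 + 3 = -1)
(b(-4) + (62 + v(s)))² = (-1 + (62 + (5 + 4*(-1))))² = (-1 + (62 + (5 - 4)))² = (-1 + (62 + 1))² = (-1 + 63)² = 62² = 3844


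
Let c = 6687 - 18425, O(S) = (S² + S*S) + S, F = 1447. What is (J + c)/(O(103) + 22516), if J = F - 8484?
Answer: -18775/43837 ≈ -0.42829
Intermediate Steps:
O(S) = S + 2*S² (O(S) = (S² + S²) + S = 2*S² + S = S + 2*S²)
J = -7037 (J = 1447 - 8484 = -7037)
c = -11738
(J + c)/(O(103) + 22516) = (-7037 - 11738)/(103*(1 + 2*103) + 22516) = -18775/(103*(1 + 206) + 22516) = -18775/(103*207 + 22516) = -18775/(21321 + 22516) = -18775/43837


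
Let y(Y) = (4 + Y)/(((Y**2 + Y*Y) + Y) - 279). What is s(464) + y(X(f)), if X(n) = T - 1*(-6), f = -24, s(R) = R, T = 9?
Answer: 86323/186 ≈ 464.10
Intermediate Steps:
X(n) = 15 (X(n) = 9 - 1*(-6) = 9 + 6 = 15)
y(Y) = (4 + Y)/(-279 + Y + 2*Y**2) (y(Y) = (4 + Y)/(((Y**2 + Y**2) + Y) - 279) = (4 + Y)/((2*Y**2 + Y) - 279) = (4 + Y)/((Y + 2*Y**2) - 279) = (4 + Y)/(-279 + Y + 2*Y**2))
s(464) + y(X(f)) = 464 + (4 + 15)/(-279 + 15 + 2*15**2) = 464 + 19/(-279 + 15 + 2*225) = 464 + 19/(-279 + 15 + 450) = 464 + 19/186 = 86323/186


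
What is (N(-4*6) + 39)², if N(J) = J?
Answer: 225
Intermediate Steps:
(N(-4*6) + 39)² = (-4*6 + 39)² = (-24 + 39)² = 15² = 225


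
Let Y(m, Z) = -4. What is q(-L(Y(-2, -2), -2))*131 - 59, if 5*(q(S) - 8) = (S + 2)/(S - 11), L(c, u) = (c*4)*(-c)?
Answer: 270731/265 ≈ 1021.6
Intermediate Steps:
L(c, u) = -4*c**2 (L(c, u) = (4*c)*(-c) = -4*c**2)
q(S) = 8 + (2 + S)/(5*(-11 + S)) (q(S) = 8 + ((S + 2)/(S - 11))/5 = 8 + ((2 + S)/(-11 + S))/5 = 8 + (2 + S)/(5*(-11 + S)))
q(-L(Y(-2, -2), -2))*131 - 59 = ((-438 + 41*(-(-4)*(-4)**2))/(5*(-11 - (-4)*(-4)**2)))*131 - 59 = ((-438 + 41*(-(-4)*16))/(5*(-11 - (-4)*16)))*131 - 59 = ((-438 + 41*(-1*(-64)))/(5*(-11 - 1*(-64))))*131 - 59 = ((-438 + 41*64)/(5*(-11 + 64)))*131 - 59 = ((1/5)*(-438 + 2624)/53)*131 - 59 = ((1/5)*(1/53)*2186)*131 - 59 = (2186/265)*131 - 59 = 286366/265 - 59 = 270731/265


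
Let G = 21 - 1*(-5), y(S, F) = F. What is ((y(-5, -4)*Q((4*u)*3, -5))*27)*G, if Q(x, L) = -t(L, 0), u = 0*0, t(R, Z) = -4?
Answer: -11232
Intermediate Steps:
u = 0
Q(x, L) = 4 (Q(x, L) = -1*(-4) = 4)
G = 26 (G = 21 + 5 = 26)
((y(-5, -4)*Q((4*u)*3, -5))*27)*G = (-4*4*27)*26 = -16*27*26 = -432*26 = -11232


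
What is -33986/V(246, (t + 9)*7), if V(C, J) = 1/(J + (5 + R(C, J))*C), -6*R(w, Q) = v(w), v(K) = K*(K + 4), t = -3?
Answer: 85652468808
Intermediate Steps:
v(K) = K*(4 + K)
R(w, Q) = -w*(4 + w)/6
V(C, J) = 1/(J + C*(5 - C*(4 + C)/6)) (V(C, J) = 1/(J + (5 - C*(4 + C)/6)*C) = 1/(J + C*(5 - C*(4 + C)/6)))
-33986/V(246, (t + 9)*7) = -33986/(6/(6*((-3 + 9)*7) + 30*246 - 1*246**2*(4 + 246))) = -33986/(6/(6*(6*7) + 7380 - 1*60516*250)) = -33986/(6/(6*42 + 7380 - 15129000)) = -33986/(6/(252 + 7380 - 15129000)) = -33986/(6/(-15121368)) = -33986/(6*(-1/15121368)) = -33986/(-1/2520228) = -33986*(-2520228) = 85652468808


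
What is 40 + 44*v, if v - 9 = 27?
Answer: 1624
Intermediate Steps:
v = 36 (v = 9 + 27 = 36)
40 + 44*v = 40 + 44*36 = 40 + 1584 = 1624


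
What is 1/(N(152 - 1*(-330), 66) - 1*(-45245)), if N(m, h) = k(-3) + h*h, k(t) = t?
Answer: 1/49598 ≈ 2.0162e-5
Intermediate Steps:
N(m, h) = -3 + h**2 (N(m, h) = -3 + h*h = -3 + h**2)
1/(N(152 - 1*(-330), 66) - 1*(-45245)) = 1/((-3 + 66**2) - 1*(-45245)) = 1/((-3 + 4356) + 45245) = 1/(4353 + 45245) = 1/49598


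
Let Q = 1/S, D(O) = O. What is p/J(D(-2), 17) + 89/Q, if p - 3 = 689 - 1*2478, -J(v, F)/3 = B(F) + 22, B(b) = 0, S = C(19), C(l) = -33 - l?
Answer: -151831/33 ≈ -4600.9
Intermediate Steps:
S = -52 (S = -33 - 1*19 = -33 - 19 = -52)
J(v, F) = -66 (J(v, F) = -3*(0 + 22) = -3*22 = -66)
Q = -1/52 (Q = 1/(-52) = -1/52 ≈ -0.019231)
p = -1786 (p = 3 + (689 - 1*2478) = 3 + (689 - 2478) = 3 - 1789 = -1786)
p/J(D(-2), 17) + 89/Q = -1786/(-66) + 89/(-1/52) = -1786*(-1/66) + 89*(-52) = 893/33 - 4628 = -151831/33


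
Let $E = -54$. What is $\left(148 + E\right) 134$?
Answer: $12596$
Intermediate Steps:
$\left(148 + E\right) 134 = \left(148 - 54\right) 134 = 94 \cdot 134 = 12596$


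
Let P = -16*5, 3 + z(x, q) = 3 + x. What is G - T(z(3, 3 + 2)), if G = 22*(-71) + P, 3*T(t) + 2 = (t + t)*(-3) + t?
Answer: -4909/3 ≈ -1636.3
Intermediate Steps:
z(x, q) = x (z(x, q) = -3 + (3 + x) = x)
P = -80
T(t) = -⅔ - 5*t/3 (T(t) = -⅔ + ((t + t)*(-3) + t)/3 = -⅔ + ((2*t)*(-3) + t)/3 = -⅔ + (-6*t + t)/3 = -⅔ + (-5*t)/3 = -⅔ - 5*t/3)
G = -1642 (G = 22*(-71) - 80 = -1562 - 80 = -1642)
G - T(z(3, 3 + 2)) = -1642 - (-⅔ - 5/3*3) = -1642 - (-⅔ - 5) = -1642 - 1*(-17/3) = -1642 + 17/3 = -4909/3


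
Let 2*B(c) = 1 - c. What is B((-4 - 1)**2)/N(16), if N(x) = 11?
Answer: -12/11 ≈ -1.0909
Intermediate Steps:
B(c) = 1/2 - c/2 (B(c) = (1 - c)/2 = 1/2 - c/2)
B((-4 - 1)**2)/N(16) = (1/2 - (-4 - 1)**2/2)/11 = (1/2 - 1/2*(-5)**2)*(1/11) = (1/2 - 1/2*25)*(1/11) = (1/2 - 25/2)*(1/11) = -12*1/11 = -12/11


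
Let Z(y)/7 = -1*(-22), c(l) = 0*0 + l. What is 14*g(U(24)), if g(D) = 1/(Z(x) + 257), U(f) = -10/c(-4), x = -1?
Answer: 14/411 ≈ 0.034063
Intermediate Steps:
c(l) = l (c(l) = 0 + l = l)
U(f) = 5/2 (U(f) = -10/(-4) = -10*(-1/4) = 5/2)
Z(y) = 154 (Z(y) = 7*(-1*(-22)) = 7*22 = 154)
g(D) = 1/411 (g(D) = 1/(154 + 257) = 1/411)
14*g(U(24)) = 14*(1/411) = 14/411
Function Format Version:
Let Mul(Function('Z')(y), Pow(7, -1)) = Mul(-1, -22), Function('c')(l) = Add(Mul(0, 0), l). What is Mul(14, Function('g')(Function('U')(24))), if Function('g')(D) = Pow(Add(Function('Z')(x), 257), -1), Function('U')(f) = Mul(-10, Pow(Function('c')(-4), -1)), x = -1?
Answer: Rational(14, 411) ≈ 0.034063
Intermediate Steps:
Function('c')(l) = l (Function('c')(l) = Add(0, l) = l)
Function('U')(f) = Rational(5, 2) (Function('U')(f) = Mul(-10, Pow(-4, -1)) = Mul(-10, Rational(-1, 4)) = Rational(5, 2))
Function('Z')(y) = 154 (Function('Z')(y) = Mul(7, Mul(-1, -22)) = Mul(7, 22) = 154)
Function('g')(D) = Rational(1, 411) (Function('g')(D) = Pow(Add(154, 257), -1) = Pow(411, -1) = Rational(1, 411))
Mul(14, Function('g')(Function('U')(24))) = Mul(14, Rational(1, 411)) = Rational(14, 411)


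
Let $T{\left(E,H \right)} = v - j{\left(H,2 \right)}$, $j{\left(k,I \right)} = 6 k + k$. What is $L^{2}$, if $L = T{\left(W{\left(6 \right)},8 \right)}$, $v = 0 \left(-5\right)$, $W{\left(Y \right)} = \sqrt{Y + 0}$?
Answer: $3136$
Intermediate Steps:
$j{\left(k,I \right)} = 7 k$
$W{\left(Y \right)} = \sqrt{Y}$
$v = 0$
$T{\left(E,H \right)} = - 7 H$ ($T{\left(E,H \right)} = 0 - 7 H = - 7 H$)
$L = -56$ ($L = \left(-7\right) 8 = -56$)
$L^{2} = \left(-56\right)^{2} = 3136$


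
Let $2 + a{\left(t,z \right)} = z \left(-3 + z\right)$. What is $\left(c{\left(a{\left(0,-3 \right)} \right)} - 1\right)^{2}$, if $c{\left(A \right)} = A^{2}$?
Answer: $65025$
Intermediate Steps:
$a{\left(t,z \right)} = -2 + z \left(-3 + z\right)$
$\left(c{\left(a{\left(0,-3 \right)} \right)} - 1\right)^{2} = \left(\left(-2 + \left(-3\right)^{2} - -9\right)^{2} - 1\right)^{2} = \left(\left(-2 + 9 + 9\right)^{2} - 1\right)^{2} = \left(16^{2} - 1\right)^{2} = \left(256 - 1\right)^{2} = 255^{2} = 65025$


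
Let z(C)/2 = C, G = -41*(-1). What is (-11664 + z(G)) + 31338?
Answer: 19756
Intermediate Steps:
G = 41
z(C) = 2*C
(-11664 + z(G)) + 31338 = (-11664 + 2*41) + 31338 = (-11664 + 82) + 31338 = -11582 + 31338 = 19756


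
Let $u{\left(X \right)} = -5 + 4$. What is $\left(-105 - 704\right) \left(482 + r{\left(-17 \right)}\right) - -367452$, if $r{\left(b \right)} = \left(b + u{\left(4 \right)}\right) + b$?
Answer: $5829$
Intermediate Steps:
$u{\left(X \right)} = -1$
$r{\left(b \right)} = -1 + 2 b$ ($r{\left(b \right)} = \left(b - 1\right) + b = \left(-1 + b\right) + b = -1 + 2 b$)
$\left(-105 - 704\right) \left(482 + r{\left(-17 \right)}\right) - -367452 = \left(-105 - 704\right) \left(482 + \left(-1 + 2 \left(-17\right)\right)\right) - -367452 = - 809 \left(482 - 35\right) + 367452 = \left(-809\right) 447 + 367452 = -361623 + 367452 = 5829$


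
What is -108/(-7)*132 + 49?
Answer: 14599/7 ≈ 2085.6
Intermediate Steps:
-108/(-7)*132 + 49 = -108*(-⅐)*132 + 49 = (108/7)*132 + 49 = 14256/7 + 49 = 14599/7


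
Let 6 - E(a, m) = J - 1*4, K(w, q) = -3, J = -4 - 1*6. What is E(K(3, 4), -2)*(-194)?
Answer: -3880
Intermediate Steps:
J = -10 (J = -4 - 6 = -10)
E(a, m) = 20 (E(a, m) = 6 - (-10 - 1*4) = 6 - (-10 - 4) = 6 - 1*(-14) = 6 + 14 = 20)
E(K(3, 4), -2)*(-194) = 20*(-194) = -3880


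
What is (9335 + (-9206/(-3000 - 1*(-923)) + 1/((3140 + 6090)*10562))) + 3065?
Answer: 2511662351565637/202481039020 ≈ 12404.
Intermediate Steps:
(9335 + (-9206/(-3000 - 1*(-923)) + 1/((3140 + 6090)*10562))) + 3065 = (9335 + (-9206/(-3000 + 923) + (1/10562)/9230)) + 3065 = (9335 + (-9206/(-2077) + (1/9230)*(1/10562))) + 3065 = (9335 + (-9206*(-1/2077) + 1/97487260)) + 3065 = (9335 + (9206/2077 + 1/97487260)) + 3065 = (9335 + 897467717637/202481039020) + 3065 = 1891057966969337/202481039020 + 3065 = 2511662351565637/202481039020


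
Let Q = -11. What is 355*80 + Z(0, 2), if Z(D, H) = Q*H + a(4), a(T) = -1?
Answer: 28377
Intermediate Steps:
Z(D, H) = -1 - 11*H (Z(D, H) = -11*H - 1 = -1 - 11*H)
355*80 + Z(0, 2) = 355*80 + (-1 - 11*2) = 28400 + (-1 - 22) = 28400 - 23 = 28377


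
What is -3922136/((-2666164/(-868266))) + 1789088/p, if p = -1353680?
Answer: -72029754013074158/56392701305 ≈ -1.2773e+6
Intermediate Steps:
-3922136/((-2666164/(-868266))) + 1789088/p = -3922136/((-2666164/(-868266))) + 1789088/(-1353680) = -3922136/((-2666164*(-1/868266))) + 1789088*(-1/1353680) = -3922136/1333082/434133 - 111818/84605 = -3922136*434133/1333082 - 111818/84605 = -851364334044/666541 - 111818/84605 = -72029754013074158/56392701305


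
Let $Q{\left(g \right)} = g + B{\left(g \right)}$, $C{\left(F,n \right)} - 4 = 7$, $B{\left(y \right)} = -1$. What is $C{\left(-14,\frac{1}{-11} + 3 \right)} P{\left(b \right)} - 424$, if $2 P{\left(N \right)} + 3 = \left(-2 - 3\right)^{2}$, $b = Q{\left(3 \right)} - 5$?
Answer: $-303$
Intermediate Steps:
$C{\left(F,n \right)} = 11$ ($C{\left(F,n \right)} = 4 + 7 = 11$)
$Q{\left(g \right)} = -1 + g$ ($Q{\left(g \right)} = g - 1 = -1 + g$)
$b = -3$ ($b = \left(-1 + 3\right) - 5 = 2 - 5 = -3$)
$P{\left(N \right)} = 11$ ($P{\left(N \right)} = - \frac{3}{2} + \frac{\left(-2 - 3\right)^{2}}{2} = - \frac{3}{2} + \frac{\left(-5\right)^{2}}{2} = - \frac{3}{2} + \frac{1}{2} \cdot 25 = - \frac{3}{2} + \frac{25}{2} = 11$)
$C{\left(-14,\frac{1}{-11} + 3 \right)} P{\left(b \right)} - 424 = 11 \cdot 11 - 424 = 121 - 424 = -303$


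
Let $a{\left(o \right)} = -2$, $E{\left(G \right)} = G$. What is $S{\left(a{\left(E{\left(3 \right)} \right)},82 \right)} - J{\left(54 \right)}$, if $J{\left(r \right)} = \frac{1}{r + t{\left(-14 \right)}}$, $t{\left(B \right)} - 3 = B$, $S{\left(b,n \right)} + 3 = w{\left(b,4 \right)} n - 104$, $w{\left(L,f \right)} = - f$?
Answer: $- \frac{18706}{43} \approx -435.02$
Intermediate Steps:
$S{\left(b,n \right)} = -107 - 4 n$ ($S{\left(b,n \right)} = -3 + \left(\left(-1\right) 4 n - 104\right) = -3 - \left(104 + 4 n\right) = -107 - 4 n$)
$t{\left(B \right)} = 3 + B$
$J{\left(r \right)} = \frac{1}{-11 + r}$ ($J{\left(r \right)} = \frac{1}{r + \left(3 - 14\right)} = \frac{1}{r - 11} = \frac{1}{-11 + r}$)
$S{\left(a{\left(E{\left(3 \right)} \right)},82 \right)} - J{\left(54 \right)} = \left(-107 - 328\right) - \frac{1}{-11 + 54} = \left(-107 - 328\right) - \frac{1}{43} = -435 - \frac{1}{43} = - \frac{18706}{43}$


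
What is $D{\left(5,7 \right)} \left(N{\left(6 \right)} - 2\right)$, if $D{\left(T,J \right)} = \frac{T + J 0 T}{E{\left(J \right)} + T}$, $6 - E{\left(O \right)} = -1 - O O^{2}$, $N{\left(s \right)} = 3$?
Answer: $\frac{1}{71} \approx 0.014085$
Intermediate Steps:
$E{\left(O \right)} = 7 + O^{3}$ ($E{\left(O \right)} = 6 - \left(-1 - O O^{2}\right) = 6 - \left(-1 - O^{3}\right) = 6 + \left(1 + O^{3}\right) = 7 + O^{3}$)
$D{\left(T,J \right)} = \frac{T}{7 + T + J^{3}}$ ($D{\left(T,J \right)} = \frac{T + J 0 T}{\left(7 + J^{3}\right) + T} = \frac{T + 0 T}{7 + T + J^{3}} = \frac{T + 0}{7 + T + J^{3}} = \frac{T}{7 + T + J^{3}}$)
$D{\left(5,7 \right)} \left(N{\left(6 \right)} - 2\right) = \frac{5}{7 + 5 + 7^{3}} \left(3 - 2\right) = \frac{5}{7 + 5 + 343} \left(3 + \left(-24 + 22\right)\right) = \frac{5}{355} \left(3 - 2\right) = 5 \cdot \frac{1}{355} \cdot 1 = \frac{1}{71} \cdot 1 = \frac{1}{71}$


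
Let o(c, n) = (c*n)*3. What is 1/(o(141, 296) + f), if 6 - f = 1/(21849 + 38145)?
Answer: 59994/7512088715 ≈ 7.9863e-6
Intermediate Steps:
o(c, n) = 3*c*n
f = 359963/59994 (f = 6 - 1/(21849 + 38145) = 6 - 1/59994 = 359963/59994 ≈ 6.0000)
1/(o(141, 296) + f) = 1/(3*141*296 + 359963/59994) = 1/(125208 + 359963/59994) = 1/(7512088715/59994) = 59994/7512088715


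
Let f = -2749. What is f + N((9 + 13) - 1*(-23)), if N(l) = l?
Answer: -2704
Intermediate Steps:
f + N((9 + 13) - 1*(-23)) = -2749 + ((9 + 13) - 1*(-23)) = -2749 + (22 + 23) = -2749 + 45 = -2704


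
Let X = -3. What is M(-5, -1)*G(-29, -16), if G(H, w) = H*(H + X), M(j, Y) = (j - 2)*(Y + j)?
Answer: 38976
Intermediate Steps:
M(j, Y) = (-2 + j)*(Y + j)
G(H, w) = H*(-3 + H) (G(H, w) = H*(H - 3) = H*(-3 + H))
M(-5, -1)*G(-29, -16) = ((-5)² - 2*(-1) - 2*(-5) - 1*(-5))*(-29*(-3 - 29)) = (25 + 2 + 10 + 5)*(-29*(-32)) = 42*928 = 38976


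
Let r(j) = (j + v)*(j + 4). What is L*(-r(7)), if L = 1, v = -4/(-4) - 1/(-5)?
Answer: -451/5 ≈ -90.200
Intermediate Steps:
v = 6/5 (v = -4*(-¼) - 1*(-⅕) = 1 + ⅕ = 6/5 ≈ 1.2000)
r(j) = (4 + j)*(6/5 + j) (r(j) = (j + 6/5)*(j + 4) = (6/5 + j)*(4 + j) = (4 + j)*(6/5 + j))
L*(-r(7)) = 1*(-(24/5 + 7² + (26/5)*7)) = 1*(-(24/5 + 49 + 182/5)) = 1*(-1*451/5) = 1*(-451/5) = -451/5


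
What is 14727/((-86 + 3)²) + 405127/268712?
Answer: 6748241527/1851156968 ≈ 3.6454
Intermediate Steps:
14727/((-86 + 3)²) + 405127/268712 = 14727/((-83)²) + 405127*(1/268712) = 14727/6889 + 405127/268712 = 6748241527/1851156968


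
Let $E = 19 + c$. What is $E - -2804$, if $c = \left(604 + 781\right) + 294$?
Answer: $4502$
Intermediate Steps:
$c = 1679$ ($c = 1385 + 294 = 1679$)
$E = 1698$ ($E = 19 + 1679 = 1698$)
$E - -2804 = 1698 - -2804 = 1698 + 2804 = 4502$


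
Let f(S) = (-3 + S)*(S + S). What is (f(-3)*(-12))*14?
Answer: -6048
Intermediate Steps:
f(S) = 2*S*(-3 + S) (f(S) = (-3 + S)*(2*S) = 2*S*(-3 + S))
(f(-3)*(-12))*14 = ((2*(-3)*(-3 - 3))*(-12))*14 = ((2*(-3)*(-6))*(-12))*14 = (36*(-12))*14 = -432*14 = -6048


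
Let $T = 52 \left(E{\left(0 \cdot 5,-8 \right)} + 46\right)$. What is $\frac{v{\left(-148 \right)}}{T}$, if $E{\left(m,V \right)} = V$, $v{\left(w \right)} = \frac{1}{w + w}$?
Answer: $- \frac{1}{584896} \approx -1.7097 \cdot 10^{-6}$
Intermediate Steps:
$v{\left(w \right)} = \frac{1}{2 w}$
$T = 1976$ ($T = 52 \left(-8 + 46\right) = 52 \cdot 38 = 1976$)
$\frac{v{\left(-148 \right)}}{T} = \frac{\frac{1}{2} \frac{1}{-148}}{1976} = \frac{1}{2} \left(- \frac{1}{148}\right) \frac{1}{1976} = \left(- \frac{1}{296}\right) \frac{1}{1976} = - \frac{1}{584896}$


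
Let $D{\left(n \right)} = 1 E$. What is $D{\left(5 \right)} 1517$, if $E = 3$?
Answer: $4551$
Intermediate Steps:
$D{\left(n \right)} = 3$ ($D{\left(n \right)} = 1 \cdot 3 = 3$)
$D{\left(5 \right)} 1517 = 3 \cdot 1517 = 4551$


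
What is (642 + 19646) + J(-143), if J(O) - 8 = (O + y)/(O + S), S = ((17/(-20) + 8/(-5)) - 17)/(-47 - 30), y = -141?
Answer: 4462127336/219831 ≈ 20298.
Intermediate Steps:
S = 389/1540 (S = ((17*(-1/20) + 8*(-1/5)) - 17)/(-77) = ((-17/20 - 8/5) - 17)*(-1/77) = (-49/20 - 17)*(-1/77) = -389/20*(-1/77) = 389/1540 ≈ 0.25260)
J(O) = 8 + (-141 + O)/(389/1540 + O) (J(O) = 8 + (O - 141)/(O + 389/1540) = 8 + (-141 + O)/(389/1540 + O))
(642 + 19646) + J(-143) = (642 + 19646) + 4*(-53507 + 3465*(-143))/(389 + 1540*(-143)) = 20288 + 4*(-53507 - 495495)/(389 - 220220) = 20288 + 4*(-549002)/(-219831) = 20288 + 4*(-1/219831)*(-549002) = 20288 + 2196008/219831 = 4462127336/219831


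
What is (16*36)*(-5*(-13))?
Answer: 37440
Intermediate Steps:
(16*36)*(-5*(-13)) = 576*65 = 37440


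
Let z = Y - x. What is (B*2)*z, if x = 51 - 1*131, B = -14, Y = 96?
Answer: -4928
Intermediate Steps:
x = -80 (x = 51 - 131 = -80)
z = 176 (z = 96 - 1*(-80) = 96 + 80 = 176)
(B*2)*z = -14*2*176 = -28*176 = -4928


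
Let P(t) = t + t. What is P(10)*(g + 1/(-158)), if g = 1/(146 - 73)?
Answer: 850/5767 ≈ 0.14739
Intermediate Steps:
P(t) = 2*t
g = 1/73 ≈ 0.013699
P(10)*(g + 1/(-158)) = (2*10)*(1/73 + 1/(-158)) = 20*(1/73 - 1/158) = 20*(85/11534) = 850/5767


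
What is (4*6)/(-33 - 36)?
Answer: -8/23 ≈ -0.34783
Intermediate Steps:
(4*6)/(-33 - 36) = 24/(-69) = 24*(-1/69) = -8/23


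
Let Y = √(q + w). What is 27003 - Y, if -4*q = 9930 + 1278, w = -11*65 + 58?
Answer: 27003 - I*√3459 ≈ 27003.0 - 58.813*I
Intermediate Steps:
w = -657 (w = -715 + 58 = -657)
q = -2802 (q = -(9930 + 1278)/4 = -¼*11208 = -2802)
Y = I*√3459 (Y = √(-2802 - 657) = √(-3459) = I*√3459 ≈ 58.813*I)
27003 - Y = 27003 - I*√3459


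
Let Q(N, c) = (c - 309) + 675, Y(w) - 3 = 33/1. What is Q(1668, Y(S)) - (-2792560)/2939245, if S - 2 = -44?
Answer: 236873810/587849 ≈ 402.95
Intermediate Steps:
S = -42 (S = 2 - 44 = -42)
Y(w) = 36 (Y(w) = 3 + 33/1 = 3 + 33*1 = 3 + 33 = 36)
Q(N, c) = 366 + c (Q(N, c) = (-309 + c) + 675 = 366 + c)
Q(1668, Y(S)) - (-2792560)/2939245 = (366 + 36) - (-2792560)/2939245 = 402 - (-2792560)/2939245 = 402 - 1*(-558512/587849) = 402 + 558512/587849 = 236873810/587849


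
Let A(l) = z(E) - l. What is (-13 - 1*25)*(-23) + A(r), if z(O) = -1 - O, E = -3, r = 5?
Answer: 871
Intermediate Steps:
A(l) = 2 - l (A(l) = (-1 - 1*(-3)) - l = (-1 + 3) - l = 2 - l)
(-13 - 1*25)*(-23) + A(r) = (-13 - 1*25)*(-23) + (2 - 1*5) = (-13 - 25)*(-23) + (2 - 5) = -38*(-23) - 3 = 874 - 3 = 871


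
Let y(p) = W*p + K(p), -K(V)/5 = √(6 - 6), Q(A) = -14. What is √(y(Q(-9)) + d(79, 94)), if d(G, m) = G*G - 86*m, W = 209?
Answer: I*√4769 ≈ 69.058*I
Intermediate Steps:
K(V) = 0 (K(V) = -5*√(6 - 6) = -5*√0 = -5*0 = 0)
d(G, m) = G² - 86*m
y(p) = 209*p (y(p) = 209*p + 0 = 209*p)
√(y(Q(-9)) + d(79, 94)) = √(209*(-14) + (79² - 86*94)) = √(-2926 + (6241 - 8084)) = √(-2926 - 1843) = √(-4769) = I*√4769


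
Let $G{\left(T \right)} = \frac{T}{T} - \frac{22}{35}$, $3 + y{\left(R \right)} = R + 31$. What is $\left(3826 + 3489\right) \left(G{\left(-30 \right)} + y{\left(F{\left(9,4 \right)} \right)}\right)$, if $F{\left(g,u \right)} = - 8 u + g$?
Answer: $39292$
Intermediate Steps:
$F{\left(g,u \right)} = g - 8 u$
$y{\left(R \right)} = 28 + R$ ($y{\left(R \right)} = -3 + \left(R + 31\right) = -3 + \left(31 + R\right) = 28 + R$)
$G{\left(T \right)} = \frac{13}{35}$ ($G{\left(T \right)} = 1 - \frac{22}{35} = \frac{13}{35}$)
$\left(3826 + 3489\right) \left(G{\left(-30 \right)} + y{\left(F{\left(9,4 \right)} \right)}\right) = \left(3826 + 3489\right) \left(\frac{13}{35} + \left(28 + \left(9 - 32\right)\right)\right) = 7315 \left(\frac{13}{35} + \left(28 + \left(9 - 32\right)\right)\right) = 7315 \left(\frac{13}{35} + \left(28 - 23\right)\right) = 7315 \left(\frac{13}{35} + 5\right) = 7315 \cdot \frac{188}{35} = 39292$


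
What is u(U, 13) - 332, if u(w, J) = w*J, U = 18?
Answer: -98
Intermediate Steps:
u(w, J) = J*w
u(U, 13) - 332 = 13*18 - 332 = 234 - 332 = -98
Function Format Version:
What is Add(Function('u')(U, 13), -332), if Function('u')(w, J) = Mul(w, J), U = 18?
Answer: -98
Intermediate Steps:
Function('u')(w, J) = Mul(J, w)
Add(Function('u')(U, 13), -332) = Add(Mul(13, 18), -332) = Add(234, -332) = -98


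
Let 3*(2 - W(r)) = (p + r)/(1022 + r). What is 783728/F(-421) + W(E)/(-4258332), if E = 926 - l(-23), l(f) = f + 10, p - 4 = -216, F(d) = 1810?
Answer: 9816885674828489/22671849276180 ≈ 433.00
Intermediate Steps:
p = -212 (p = 4 - 216 = -212)
l(f) = 10 + f
E = 939 (E = 926 - (10 - 23) = 926 - 1*(-13) = 926 + 13 = 939)
W(r) = 2 - (-212 + r)/(3*(1022 + r))
783728/F(-421) + W(E)/(-4258332) = 783728/1810 + ((6344 + 5*939)/(3*(1022 + 939)))/(-4258332) = 783728*(1/1810) + ((⅓)*(6344 + 4695)/1961)*(-1/4258332) = 391864/905 + ((⅓)*(1/1961)*11039)*(-1/4258332) = 391864/905 + (11039/5883)*(-1/4258332) = 391864/905 - 11039/25051767156 = 9816885674828489/22671849276180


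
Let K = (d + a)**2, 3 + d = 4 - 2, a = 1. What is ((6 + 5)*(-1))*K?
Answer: 0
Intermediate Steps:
d = -1 (d = -3 + (4 - 2) = -3 + 2 = -1)
K = 0 (K = (-1 + 1)**2 = 0**2 = 0)
((6 + 5)*(-1))*K = ((6 + 5)*(-1))*0 = (11*(-1))*0 = -11*0 = 0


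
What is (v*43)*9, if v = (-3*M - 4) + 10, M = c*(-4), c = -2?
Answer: -6966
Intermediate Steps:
M = 8 (M = -2*(-4) = 8)
v = -18 (v = (-3*8 - 4) + 10 = (-24 - 4) + 10 = -28 + 10 = -18)
(v*43)*9 = -18*43*9 = -774*9 = -6966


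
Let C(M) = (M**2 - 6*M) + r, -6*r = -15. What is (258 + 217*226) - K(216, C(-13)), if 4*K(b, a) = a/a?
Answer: 197199/4 ≈ 49300.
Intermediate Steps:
r = 5/2 (r = -1/6*(-15) = 5/2 ≈ 2.5000)
C(M) = 5/2 + M**2 - 6*M (C(M) = (M**2 - 6*M) + 5/2 = 5/2 + M**2 - 6*M)
K(b, a) = 1/4 (K(b, a) = (a/a)/4 = (1/4)*1 = 1/4)
(258 + 217*226) - K(216, C(-13)) = (258 + 217*226) - 1*1/4 = (258 + 49042) - 1/4 = 49300 - 1/4 = 197199/4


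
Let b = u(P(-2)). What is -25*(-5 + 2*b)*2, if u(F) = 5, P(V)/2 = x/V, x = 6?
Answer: -250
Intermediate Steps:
P(V) = 12/V (P(V) = 2*(6/V) = 12/V)
b = 5
-25*(-5 + 2*b)*2 = -25*(-5 + 2*5)*2 = -25*(-5 + 10)*2 = -125*2 = -25*10 = -250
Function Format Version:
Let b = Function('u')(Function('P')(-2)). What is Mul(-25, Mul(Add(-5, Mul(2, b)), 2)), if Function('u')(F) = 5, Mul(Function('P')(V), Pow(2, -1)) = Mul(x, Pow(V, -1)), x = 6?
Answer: -250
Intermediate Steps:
Function('P')(V) = Mul(12, Pow(V, -1)) (Function('P')(V) = Mul(2, Mul(6, Pow(V, -1))) = Mul(12, Pow(V, -1)))
b = 5
Mul(-25, Mul(Add(-5, Mul(2, b)), 2)) = Mul(-25, Mul(Add(-5, Mul(2, 5)), 2)) = Mul(-25, Mul(Add(-5, 10), 2)) = Mul(-25, Mul(5, 2)) = Mul(-25, 10) = -250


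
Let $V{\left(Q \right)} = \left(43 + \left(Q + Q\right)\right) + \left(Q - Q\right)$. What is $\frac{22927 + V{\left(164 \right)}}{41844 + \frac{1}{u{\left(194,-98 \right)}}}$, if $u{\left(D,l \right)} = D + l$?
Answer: $\frac{2236608}{4017025} \approx 0.55678$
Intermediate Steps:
$V{\left(Q \right)} = 43 + 2 Q$ ($V{\left(Q \right)} = \left(43 + 2 Q\right) + 0 = 43 + 2 Q$)
$\frac{22927 + V{\left(164 \right)}}{41844 + \frac{1}{u{\left(194,-98 \right)}}} = \frac{22927 + \left(43 + 2 \cdot 164\right)}{41844 + \frac{1}{194 - 98}} = \frac{22927 + \left(43 + 328\right)}{41844 + \frac{1}{96}} = \frac{22927 + 371}{41844 + \frac{1}{96}} = \frac{23298}{\frac{4017025}{96}} = 23298 \cdot \frac{96}{4017025} = \frac{2236608}{4017025}$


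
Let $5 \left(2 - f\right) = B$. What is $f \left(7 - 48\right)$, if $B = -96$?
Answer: $- \frac{4346}{5} \approx -869.2$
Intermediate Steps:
$f = \frac{106}{5}$ ($f = 2 - - \frac{96}{5} = 2 + \frac{96}{5} = \frac{106}{5} \approx 21.2$)
$f \left(7 - 48\right) = \frac{106 \left(7 - 48\right)}{5} = \frac{106}{5} \left(-41\right) = - \frac{4346}{5}$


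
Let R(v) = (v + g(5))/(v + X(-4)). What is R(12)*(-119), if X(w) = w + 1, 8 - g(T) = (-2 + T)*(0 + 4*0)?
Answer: -2380/9 ≈ -264.44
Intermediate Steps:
g(T) = 8 (g(T) = 8 - (-2 + T)*(0 + 4*0) = 8 - (-2 + T)*(0 + 0) = 8 - (-2 + T)*0 = 8 - 1*0 = 8 + 0 = 8)
X(w) = 1 + w
R(v) = (8 + v)/(-3 + v) (R(v) = (v + 8)/(v + (1 - 4)) = (8 + v)/(v - 3) = (8 + v)/(-3 + v))
R(12)*(-119) = ((8 + 12)/(-3 + 12))*(-119) = (20/9)*(-119) = -2380/9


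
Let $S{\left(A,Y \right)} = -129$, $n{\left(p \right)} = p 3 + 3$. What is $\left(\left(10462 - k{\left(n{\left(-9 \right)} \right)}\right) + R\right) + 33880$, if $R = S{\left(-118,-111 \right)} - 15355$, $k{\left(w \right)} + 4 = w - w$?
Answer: $28862$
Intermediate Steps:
$n{\left(p \right)} = 3 + 3 p$ ($n{\left(p \right)} = 3 p + 3 = 3 + 3 p$)
$k{\left(w \right)} = -4$ ($k{\left(w \right)} = -4 + \left(w - w\right) = -4 + 0 = -4$)
$R = -15484$ ($R = -129 - 15355 = -15484$)
$\left(\left(10462 - k{\left(n{\left(-9 \right)} \right)}\right) + R\right) + 33880 = \left(\left(10462 - -4\right) - 15484\right) + 33880 = \left(\left(10462 + 4\right) - 15484\right) + 33880 = \left(10466 - 15484\right) + 33880 = -5018 + 33880 = 28862$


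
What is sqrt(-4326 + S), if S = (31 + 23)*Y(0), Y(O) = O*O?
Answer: I*sqrt(4326) ≈ 65.772*I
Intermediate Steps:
Y(O) = O**2
S = 0 (S = (31 + 23)*0**2 = 54*0 = 0)
sqrt(-4326 + S) = sqrt(-4326 + 0) = sqrt(-4326) = I*sqrt(4326)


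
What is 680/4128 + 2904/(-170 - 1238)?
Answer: -3917/2064 ≈ -1.8978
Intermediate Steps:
680/4128 + 2904/(-170 - 1238) = 680*(1/4128) + 2904/(-1408) = 85/516 + 2904*(-1/1408) = 85/516 - 33/16 = -3917/2064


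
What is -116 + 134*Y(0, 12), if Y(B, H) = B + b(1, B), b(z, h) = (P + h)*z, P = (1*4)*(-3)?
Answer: -1724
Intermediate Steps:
P = -12 (P = 4*(-3) = -12)
b(z, h) = z*(-12 + h) (b(z, h) = (-12 + h)*z = z*(-12 + h))
Y(B, H) = -12 + 2*B (Y(B, H) = B + 1*(-12 + B) = B + (-12 + B) = -12 + 2*B)
-116 + 134*Y(0, 12) = -116 + 134*(-12 + 2*0) = -116 + 134*(-12 + 0) = -116 + 134*(-12) = -116 - 1608 = -1724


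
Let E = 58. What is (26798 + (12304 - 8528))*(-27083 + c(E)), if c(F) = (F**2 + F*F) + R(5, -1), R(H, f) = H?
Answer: -622180900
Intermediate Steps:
c(F) = 5 + 2*F**2 (c(F) = (F**2 + F*F) + 5 = (F**2 + F**2) + 5 = 2*F**2 + 5 = 5 + 2*F**2)
(26798 + (12304 - 8528))*(-27083 + c(E)) = (26798 + (12304 - 8528))*(-27083 + (5 + 2*58**2)) = (26798 + 3776)*(-27083 + (5 + 2*3364)) = 30574*(-27083 + (5 + 6728)) = 30574*(-27083 + 6733) = 30574*(-20350) = -622180900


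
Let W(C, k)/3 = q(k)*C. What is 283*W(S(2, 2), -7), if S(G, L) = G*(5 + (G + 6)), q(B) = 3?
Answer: 66222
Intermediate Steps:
S(G, L) = G*(11 + G) (S(G, L) = G*(5 + (6 + G)) = G*(11 + G))
W(C, k) = 9*C (W(C, k) = 3*(3*C) = 9*C)
283*W(S(2, 2), -7) = 283*(9*(2*(11 + 2))) = 283*(9*(2*13)) = 283*(9*26) = 283*234 = 66222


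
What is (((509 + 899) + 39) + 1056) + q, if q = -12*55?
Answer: 1843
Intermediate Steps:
q = -660
(((509 + 899) + 39) + 1056) + q = (((509 + 899) + 39) + 1056) - 660 = ((1408 + 39) + 1056) - 660 = (1447 + 1056) - 660 = 2503 - 660 = 1843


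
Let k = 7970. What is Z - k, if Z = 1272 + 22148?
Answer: 15450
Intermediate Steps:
Z = 23420
Z - k = 23420 - 1*7970 = 23420 - 7970 = 15450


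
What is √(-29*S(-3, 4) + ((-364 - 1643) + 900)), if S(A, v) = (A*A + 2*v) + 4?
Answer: 2*I*√429 ≈ 41.425*I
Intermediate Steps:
S(A, v) = 4 + A² + 2*v (S(A, v) = (A² + 2*v) + 4 = 4 + A² + 2*v)
√(-29*S(-3, 4) + ((-364 - 1643) + 900)) = √(-29*(4 + (-3)² + 2*4) + ((-364 - 1643) + 900)) = √(-29*(4 + 9 + 8) + (-2007 + 900)) = √(-29*21 - 1107) = √(-609 - 1107) = √(-1716) = 2*I*√429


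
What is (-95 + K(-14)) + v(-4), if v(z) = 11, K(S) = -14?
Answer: -98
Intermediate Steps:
(-95 + K(-14)) + v(-4) = (-95 - 14) + 11 = -109 + 11 = -98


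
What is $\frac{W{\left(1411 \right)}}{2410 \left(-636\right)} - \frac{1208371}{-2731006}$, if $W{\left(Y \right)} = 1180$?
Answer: $\frac{23111501836}{52324709457} \approx 0.44169$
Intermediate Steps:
$\frac{W{\left(1411 \right)}}{2410 \left(-636\right)} - \frac{1208371}{-2731006} = \frac{1180}{2410 \left(-636\right)} - \frac{1208371}{-2731006} = \frac{1180}{-1532760} - - \frac{1208371}{2731006} = 1180 \left(- \frac{1}{1532760}\right) + \frac{1208371}{2731006} = - \frac{59}{76638} + \frac{1208371}{2731006} = \frac{23111501836}{52324709457}$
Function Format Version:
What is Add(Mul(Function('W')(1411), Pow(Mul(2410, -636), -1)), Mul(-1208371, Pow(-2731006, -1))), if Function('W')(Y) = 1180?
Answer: Rational(23111501836, 52324709457) ≈ 0.44169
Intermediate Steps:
Add(Mul(Function('W')(1411), Pow(Mul(2410, -636), -1)), Mul(-1208371, Pow(-2731006, -1))) = Add(Mul(1180, Pow(Mul(2410, -636), -1)), Mul(-1208371, Pow(-2731006, -1))) = Add(Mul(1180, Pow(-1532760, -1)), Mul(-1208371, Rational(-1, 2731006))) = Add(Mul(1180, Rational(-1, 1532760)), Rational(1208371, 2731006)) = Add(Rational(-59, 76638), Rational(1208371, 2731006)) = Rational(23111501836, 52324709457)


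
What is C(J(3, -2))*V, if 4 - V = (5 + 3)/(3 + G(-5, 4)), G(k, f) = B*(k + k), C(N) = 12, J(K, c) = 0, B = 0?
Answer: 16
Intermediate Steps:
G(k, f) = 0 (G(k, f) = 0*(k + k) = 0*(2*k) = 0)
V = 4/3 (V = 4 - (5 + 3)/(3 + 0) = 4 - 8/3 = 4/3 ≈ 1.3333)
C(J(3, -2))*V = 12*(4/3) = 16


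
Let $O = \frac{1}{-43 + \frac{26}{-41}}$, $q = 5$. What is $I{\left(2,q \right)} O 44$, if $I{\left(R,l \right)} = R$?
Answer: $- \frac{3608}{1789} \approx -2.0168$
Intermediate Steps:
$O = - \frac{41}{1789}$ ($O = \frac{1}{-43 + 26 \left(- \frac{1}{41}\right)} = \frac{1}{-43 - \frac{26}{41}} = \frac{1}{- \frac{1789}{41}} = - \frac{41}{1789} \approx -0.022918$)
$I{\left(2,q \right)} O 44 = 2 \left(- \frac{41}{1789}\right) 44 = \left(- \frac{82}{1789}\right) 44 = - \frac{3608}{1789}$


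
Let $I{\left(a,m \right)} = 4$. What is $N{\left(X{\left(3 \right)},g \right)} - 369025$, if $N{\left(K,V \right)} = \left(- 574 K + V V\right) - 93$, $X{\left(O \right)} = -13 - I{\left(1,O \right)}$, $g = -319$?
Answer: $-257599$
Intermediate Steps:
$X{\left(O \right)} = -17$ ($X{\left(O \right)} = -13 - 4 = -17$)
$N{\left(K,V \right)} = -93 + V^{2} - 574 K$ ($N{\left(K,V \right)} = \left(- 574 K + V^{2}\right) - 93 = \left(V^{2} - 574 K\right) - 93 = -93 + V^{2} - 574 K$)
$N{\left(X{\left(3 \right)},g \right)} - 369025 = \left(-93 + \left(-319\right)^{2} - -9758\right) - 369025 = \left(-93 + 101761 + 9758\right) - 369025 = 111426 - 369025 = -257599$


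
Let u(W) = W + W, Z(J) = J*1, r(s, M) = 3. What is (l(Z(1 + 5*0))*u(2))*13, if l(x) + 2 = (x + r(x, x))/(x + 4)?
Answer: -312/5 ≈ -62.400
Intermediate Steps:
Z(J) = J
l(x) = -2 + (3 + x)/(4 + x) (l(x) = -2 + (x + 3)/(x + 4) = -2 + (3 + x)/(4 + x))
u(W) = 2*W
(l(Z(1 + 5*0))*u(2))*13 = (((-5 - (1 + 5*0))/(4 + (1 + 5*0)))*(2*2))*13 = (((-5 - (1 + 0))/(4 + (1 + 0)))*4)*13 = (((-5 - 1*1)/(4 + 1))*4)*13 = (((-5 - 1)/5)*4)*13 = (((⅕)*(-6))*4)*13 = -6/5*4*13 = -24/5*13 = -312/5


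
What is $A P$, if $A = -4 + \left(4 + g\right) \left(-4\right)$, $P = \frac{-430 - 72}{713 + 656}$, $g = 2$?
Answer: $\frac{14056}{1369} \approx 10.267$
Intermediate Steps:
$P = - \frac{502}{1369} \approx -0.36669$
$A = -28$ ($A = -4 + \left(4 + 2\right) \left(-4\right) = -4 + 6 \left(-4\right) = -4 - 24 = -28$)
$A P = \left(-28\right) \left(- \frac{502}{1369}\right) = \frac{14056}{1369}$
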